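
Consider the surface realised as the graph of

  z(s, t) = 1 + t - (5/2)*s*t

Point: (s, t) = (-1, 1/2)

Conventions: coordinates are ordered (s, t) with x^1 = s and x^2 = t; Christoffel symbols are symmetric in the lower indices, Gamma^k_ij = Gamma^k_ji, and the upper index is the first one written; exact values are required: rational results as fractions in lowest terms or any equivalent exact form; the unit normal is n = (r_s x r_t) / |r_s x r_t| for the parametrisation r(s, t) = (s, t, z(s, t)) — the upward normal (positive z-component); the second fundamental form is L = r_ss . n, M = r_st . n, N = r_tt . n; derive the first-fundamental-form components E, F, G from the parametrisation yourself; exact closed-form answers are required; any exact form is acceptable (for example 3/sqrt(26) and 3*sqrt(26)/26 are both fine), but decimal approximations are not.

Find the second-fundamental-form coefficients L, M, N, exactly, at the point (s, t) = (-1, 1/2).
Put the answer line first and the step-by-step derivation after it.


Answer: L = 0, M = -10*sqrt(237)/237, N = 0

z_s = -5/4, z_t = 7/2, z_ss = 0, z_st = -5/2, z_tt = 0
E = 41/16, F = -35/8, G = 53/4; answer radicand W^2 = 237/16
unnormalised second-form numerators: l = 0, m = -5/2, n = 0; L = l/sqrt(237/16), and similarly M = m/sqrt(W^2), N = n/sqrt(W^2)


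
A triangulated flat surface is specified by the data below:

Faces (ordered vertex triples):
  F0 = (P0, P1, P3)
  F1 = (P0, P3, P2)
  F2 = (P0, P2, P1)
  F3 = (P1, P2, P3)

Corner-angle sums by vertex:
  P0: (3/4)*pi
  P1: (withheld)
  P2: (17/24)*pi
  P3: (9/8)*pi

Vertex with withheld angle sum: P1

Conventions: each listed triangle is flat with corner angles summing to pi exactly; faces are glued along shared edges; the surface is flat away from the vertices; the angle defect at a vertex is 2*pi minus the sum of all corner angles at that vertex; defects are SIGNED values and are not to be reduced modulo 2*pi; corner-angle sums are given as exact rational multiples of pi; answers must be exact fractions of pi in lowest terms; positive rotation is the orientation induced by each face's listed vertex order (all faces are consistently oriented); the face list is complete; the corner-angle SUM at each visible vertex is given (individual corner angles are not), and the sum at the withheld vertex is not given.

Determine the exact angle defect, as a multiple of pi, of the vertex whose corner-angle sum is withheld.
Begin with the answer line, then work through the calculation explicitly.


Answer: defect(P1) = (7/12)*pi

V = 4, E = 6, F = 4; chi = V - E + F = 2
Gauss-Bonnet: total defect = 2*pi*chi = 4*pi; visible defects sum to (41/12)*pi


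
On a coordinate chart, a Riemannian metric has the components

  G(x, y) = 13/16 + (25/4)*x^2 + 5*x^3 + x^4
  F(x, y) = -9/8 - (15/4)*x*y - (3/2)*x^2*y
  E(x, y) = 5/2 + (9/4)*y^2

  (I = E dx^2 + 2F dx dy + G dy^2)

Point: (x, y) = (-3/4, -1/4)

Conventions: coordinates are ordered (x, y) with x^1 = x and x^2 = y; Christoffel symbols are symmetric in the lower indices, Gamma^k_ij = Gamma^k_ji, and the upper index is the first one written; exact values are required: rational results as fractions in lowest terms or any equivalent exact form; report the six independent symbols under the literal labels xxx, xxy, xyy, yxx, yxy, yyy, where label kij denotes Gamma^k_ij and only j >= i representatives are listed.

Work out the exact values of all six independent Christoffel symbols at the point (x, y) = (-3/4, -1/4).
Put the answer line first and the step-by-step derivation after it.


Answer: Gamma_xxx = 3105/8354, Gamma_xxy = -14535/16708, Gamma_xyy = 68145/33416, Gamma_yxx = 2535/4177, Gamma_yxy = -8961/8354, Gamma_yyy = 21735/16708

E = 169/64, F = -207/128, G = 649/256 at the point
E_x = 0, E_y = -9/8, F_x = 3/8, F_y = 63/32, G_x = -21/8, G_y = 0
EG - F^2 = 4177/1024;  g^inv = (1024/4177) * [[649/256, 207/128], [207/128, 169/64]]
first-kind symbols [ij,l] = (1/2)(d_i g_jl + d_j g_il - d_l g_ij): [xx,x] = E_x/2 = 0, [xx,y] = F_x - E_y/2 = 15/16, [xy,x] = E_y/2 = -9/16, [xy,y] = G_x/2 = -21/16, [yy,x] = F_y - G_x/2 = 105/32, [yy,y] = G_y/2 = 0
Gamma^x_ij = (G*[ij,x] - F*[ij,y])/(EG - F^2), Gamma^y_ij = (E*[ij,y] - F*[ij,x])/(EG - F^2)


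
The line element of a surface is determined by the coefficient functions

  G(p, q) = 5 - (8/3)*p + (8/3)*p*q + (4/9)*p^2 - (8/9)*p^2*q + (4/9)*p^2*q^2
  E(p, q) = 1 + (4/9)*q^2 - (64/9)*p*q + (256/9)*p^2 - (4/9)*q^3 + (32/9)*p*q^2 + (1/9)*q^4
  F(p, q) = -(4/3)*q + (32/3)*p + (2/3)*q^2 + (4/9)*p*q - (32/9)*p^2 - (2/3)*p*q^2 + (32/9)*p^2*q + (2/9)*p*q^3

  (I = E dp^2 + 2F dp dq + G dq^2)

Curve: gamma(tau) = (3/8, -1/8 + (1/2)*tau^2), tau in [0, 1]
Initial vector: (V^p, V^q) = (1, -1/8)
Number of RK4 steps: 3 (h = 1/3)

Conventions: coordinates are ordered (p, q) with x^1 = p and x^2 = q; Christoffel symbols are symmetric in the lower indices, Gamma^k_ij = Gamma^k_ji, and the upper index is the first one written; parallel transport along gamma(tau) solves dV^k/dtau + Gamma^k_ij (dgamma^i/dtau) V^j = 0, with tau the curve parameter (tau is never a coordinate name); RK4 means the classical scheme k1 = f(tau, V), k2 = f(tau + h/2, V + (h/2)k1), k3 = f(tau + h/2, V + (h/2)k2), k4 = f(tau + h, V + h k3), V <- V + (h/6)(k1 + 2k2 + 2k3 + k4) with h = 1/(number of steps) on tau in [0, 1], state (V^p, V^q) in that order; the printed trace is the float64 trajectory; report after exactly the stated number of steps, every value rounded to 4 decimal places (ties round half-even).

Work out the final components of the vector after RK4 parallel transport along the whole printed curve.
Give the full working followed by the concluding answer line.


gamma'(tau) = (0, tau); f(tau, V)^k = -Gamma^k_ij(gamma(tau)) gamma'^i(tau) V^j; h = 1/3; intermediate values shown to 6 dp
curve data and Christoffel symbols at the stage parameters:
  tau = 0.000000: gamma = (0.375000, -0.125000), gamma' = (0.000000, 0.000000); Gamma_ppp = 1.339435, Gamma_ppq = -0.188358, Gamma_pqq = 0.062786, Gamma_qpp = 1.102278, Gamma_qpq = -0.155008, Gamma_qqq = 0.051669
  tau = 0.166667: gamma = (0.375000, -0.111111), gamma' = (0.000000, 0.166667); Gamma_ppp = 1.337813, Gamma_ppq = -0.185807, Gamma_pqq = 0.062710, Gamma_qpp = 1.108663, Gamma_qpq = -0.153981, Gamma_qqq = 0.051969
  tau = 0.333333: gamma = (0.375000, -0.069444), gamma' = (0.000000, 0.333333); Gamma_ppp = 1.332629, Gamma_ppq = -0.178147, Gamma_pqq = 0.062467, Gamma_qpp = 1.127477, Gamma_qpq = -0.150722, Gamma_qqq = 0.052850
  tau = 0.500000: gamma = (0.375000, 0.000000), gamma' = (0.000000, 0.500000); Gamma_ppp = 1.322997, Gamma_ppq = -0.165375, Gamma_pqq = 0.062016, Gamma_qpp = 1.157623, Gamma_qpq = -0.144703, Gamma_qqq = 0.054264
  tau = 0.666667: gamma = (0.375000, 0.097222), gamma' = (0.000000, 0.666667); Gamma_ppp = 1.307703, Gamma_ppq = -0.147571, Gamma_pqq = 0.061299, Gamma_qpp = 1.197039, Gamma_qpq = -0.135083, Gamma_qqq = 0.056111
  tau = 0.833333: gamma = (0.375000, 0.222222), gamma' = (0.000000, 0.833333); Gamma_ppp = 1.285617, Gamma_ppq = -0.124991, Gamma_pqq = 0.060263, Gamma_qpp = 1.242433, Gamma_qpq = -0.120792, Gamma_qqq = 0.058239
  tau = 1.000000: gamma = (0.375000, 0.375000), gamma' = (0.000000, 1.000000); Gamma_ppp = 1.256308, Gamma_ppq = -0.098149, Gamma_pqq = 0.058889, Gamma_qpp = 1.289081, Gamma_qpq = -0.100709, Gamma_qqq = 0.060426
step 0: V^p = 1.0000, V^q = -0.1250
step 1: k1 = (0.000000, 0.000000), k2 = (0.032274, 0.026746), k3 = (0.032394, 0.026846), k4 = (0.062440, 0.052828); V <- V + (h/6)(k1 + 2k2 + 2k3 + k4): V^p = 1.0107, V^q = -0.1161
step 2: k1 = (0.062433, 0.052821), k2 = (0.087756, 0.076787), k3 = (0.087981, 0.076984), k4 = (0.106010, 0.097039); V <- V + (h/6)(k1 + 2k2 + 2k3 + k4): V^p = 1.0395, V^q = -0.0907
step 3: k1 = (0.105977, 0.097009), k2 = (0.113860, 0.110035), k3 = (0.113888, 0.110062), k4 = (0.108936, 0.111778); V <- V + (h/6)(k1 + 2k2 + 2k3 + k4): V^p = 1.0768, V^q = -0.0546

Answer: V^p = 1.0768, V^q = -0.0546


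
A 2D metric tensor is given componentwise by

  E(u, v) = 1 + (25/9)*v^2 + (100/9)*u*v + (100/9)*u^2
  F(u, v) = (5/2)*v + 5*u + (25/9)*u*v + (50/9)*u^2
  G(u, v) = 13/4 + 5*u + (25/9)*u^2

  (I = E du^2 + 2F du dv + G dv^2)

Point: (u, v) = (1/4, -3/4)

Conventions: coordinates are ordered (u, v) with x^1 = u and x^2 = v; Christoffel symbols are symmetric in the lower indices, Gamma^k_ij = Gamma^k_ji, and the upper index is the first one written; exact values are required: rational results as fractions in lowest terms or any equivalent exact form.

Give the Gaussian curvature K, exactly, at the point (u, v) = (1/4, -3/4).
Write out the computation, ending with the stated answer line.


E = 169/144, F = -115/144, G = 673/144, EG - F^2 = 349/72 at the point
E_u = -25/9, E_v = -25/18, F_u = 205/36, F_v = 115/36, G_u = 115/18, G_v = 0
E_vv = 50/9, F_uv = 25/9, G_uu = 50/9
Brioschi: K = (det M1 - det M2) / (EG - F^2)^2 with the standard first/second-derivative matrices M1, M2.
M1 = [[-E_vv/2 + F_uv - G_uu/2, E_u/2, F_u - E_v/2], [F_v - G_u/2, E, F], [G_v/2, F, G]] = [[-25/9, -25/18, 115/18], [0, 169/144, -115/144], [0, -115/144, 673/144]]; det M1 = -8725/648
M2 = [[0, E_v/2, G_u/2], [E_v/2, E, F], [G_u/2, F, G]] = [[0, -25/36, 115/36], [-25/36, 169/144, -115/144], [115/36, -115/144, 673/144]]; det M2 = -6925/648
det M1 - det M2 = -25/9; K = -25/9 / (349/72)^2 = -14400/121801

Answer: K = -14400/121801


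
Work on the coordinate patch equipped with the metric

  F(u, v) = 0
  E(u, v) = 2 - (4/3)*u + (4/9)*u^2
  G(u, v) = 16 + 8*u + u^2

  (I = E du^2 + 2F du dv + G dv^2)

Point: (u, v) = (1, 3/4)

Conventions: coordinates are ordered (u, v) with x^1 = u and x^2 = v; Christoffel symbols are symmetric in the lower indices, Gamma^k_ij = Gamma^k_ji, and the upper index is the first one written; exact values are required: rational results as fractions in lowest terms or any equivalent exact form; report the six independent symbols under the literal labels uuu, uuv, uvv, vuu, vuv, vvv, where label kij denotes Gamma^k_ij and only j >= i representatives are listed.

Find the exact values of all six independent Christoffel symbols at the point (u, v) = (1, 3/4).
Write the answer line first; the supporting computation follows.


Answer: Gamma_uuu = -1/5, Gamma_uuv = 0, Gamma_uvv = -9/2, Gamma_vuu = 0, Gamma_vuv = 1/5, Gamma_vvv = 0

E = 10/9, F = 0, G = 25 at the point
E_u = -4/9, E_v = 0, F_u = 0, F_v = 0, G_u = 10, G_v = 0
EG - F^2 = 250/9;  g^inv = (9/250) * [[25, 0], [0, 10/9]]
first-kind symbols [ij,l] = (1/2)(d_i g_jl + d_j g_il - d_l g_ij): [uu,u] = E_u/2 = -2/9, [uu,v] = F_u - E_v/2 = 0, [uv,u] = E_v/2 = 0, [uv,v] = G_u/2 = 5, [vv,u] = F_v - G_u/2 = -5, [vv,v] = G_v/2 = 0
Gamma^u_ij = (G*[ij,u] - F*[ij,v])/(EG - F^2), Gamma^v_ij = (E*[ij,v] - F*[ij,u])/(EG - F^2)


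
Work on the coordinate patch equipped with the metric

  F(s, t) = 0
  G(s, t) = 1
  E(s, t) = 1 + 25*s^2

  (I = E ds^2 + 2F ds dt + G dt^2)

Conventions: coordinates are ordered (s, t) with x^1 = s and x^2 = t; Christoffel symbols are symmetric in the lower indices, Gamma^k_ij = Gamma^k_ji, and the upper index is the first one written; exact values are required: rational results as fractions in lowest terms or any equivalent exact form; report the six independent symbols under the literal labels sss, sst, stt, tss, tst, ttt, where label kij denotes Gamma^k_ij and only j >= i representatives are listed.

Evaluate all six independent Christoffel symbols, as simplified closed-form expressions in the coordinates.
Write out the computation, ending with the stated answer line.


E = 1 + 25*s^2; F = 0; G = 1
Gamma^k_ij = (1/2) g^{kl} (d_i g_jl + d_j g_il - d_l g_ij), with g^inv = (1/(EG-F^2)) [[G, -F], [-F, E]]
first partials: E_s = 50*s, E_t = 0, F_s = 0, F_t = 0, G_s = 0, G_t = 0
D = EG - F^2 = 1 + 25*s^2
expanded: Gamma^s_ss = (G E_s - 2F F_s + F E_t)/(2D), Gamma^s_st = (G E_t - F G_s)/(2D), Gamma^s_tt = (2G F_t - G G_s - F G_t)/(2D), Gamma^t_ss = (2E F_s - E E_t - F E_s)/(2D), Gamma^t_st = (E G_s - F E_t)/(2D), Gamma^t_tt = (E G_t - 2F F_t + F G_s)/(2D); substitute and cancel common factors

Answer: Gamma_sss = 25*s/(25*s^2 + 1), Gamma_sst = 0, Gamma_stt = 0, Gamma_tss = 0, Gamma_tst = 0, Gamma_ttt = 0


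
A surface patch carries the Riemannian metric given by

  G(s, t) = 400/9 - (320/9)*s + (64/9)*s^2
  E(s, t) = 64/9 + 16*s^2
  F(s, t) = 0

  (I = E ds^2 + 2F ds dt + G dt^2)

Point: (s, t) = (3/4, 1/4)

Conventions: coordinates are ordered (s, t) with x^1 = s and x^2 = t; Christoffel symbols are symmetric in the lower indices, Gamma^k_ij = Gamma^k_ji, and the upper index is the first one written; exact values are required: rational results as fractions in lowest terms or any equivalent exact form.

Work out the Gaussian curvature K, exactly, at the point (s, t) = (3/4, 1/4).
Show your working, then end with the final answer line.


E = 145/9, F = 0, G = 196/9, EG - F^2 = 28420/81 at the point
E_s = 24, E_t = 0, F_s = 0, F_t = 0, G_s = -224/9, G_t = 0
E_tt = 0, F_st = 0, G_ss = 128/9
Compute both Brioschi determinants and normalise by (EG - F^2)^2.
M1 = [[-E_tt/2 + F_st - G_ss/2, E_s/2, F_s - E_t/2], [F_t - G_s/2, E, F], [G_t/2, F, G]] = [[-64/9, 12, 0], [112/9, 145/9, 0], [0, 0, 196/9]]; det M1 = -4189696/729
M2 = [[0, E_t/2, G_s/2], [E_t/2, E, F], [G_s/2, F, G]] = [[0, 0, -112/9], [0, 145/9, 0], [-112/9, 0, 196/9]]; det M2 = -1818880/729
det M1 - det M2 = -87808/27; K = -87808/27 / (28420/81)^2 = -3888/147175

Answer: K = -3888/147175


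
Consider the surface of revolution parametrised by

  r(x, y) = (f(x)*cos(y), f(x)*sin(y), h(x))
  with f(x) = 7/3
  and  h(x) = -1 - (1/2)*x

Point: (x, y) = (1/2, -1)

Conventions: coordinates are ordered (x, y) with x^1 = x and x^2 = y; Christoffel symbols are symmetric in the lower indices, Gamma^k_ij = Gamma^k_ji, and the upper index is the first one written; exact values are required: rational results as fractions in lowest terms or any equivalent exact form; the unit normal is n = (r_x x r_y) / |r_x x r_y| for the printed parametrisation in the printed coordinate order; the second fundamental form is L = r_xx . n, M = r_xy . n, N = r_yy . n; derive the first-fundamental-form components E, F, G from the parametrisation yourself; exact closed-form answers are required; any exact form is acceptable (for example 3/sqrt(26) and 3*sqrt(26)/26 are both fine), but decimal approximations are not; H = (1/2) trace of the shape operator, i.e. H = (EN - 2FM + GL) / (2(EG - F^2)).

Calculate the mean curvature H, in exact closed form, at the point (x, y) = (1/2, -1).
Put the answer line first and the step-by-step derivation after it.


Answer: H = -3/14

f = 7/3, f' = 0, f'' = 0, h' = -1/2, h'' = 0
E = 1/4, F = 0, G = 49/9; answer radicand W^2 = 1/4
unnormalised second-form numerators: l = 0, m = 0, n = -7/6; L = l/sqrt(1/4), and similarly M = m/sqrt(W^2), N = n/sqrt(W^2)
H = (E*n - 2*F*m + G*l) / (2*(EG - F^2)*sqrt(W^2)); E*n - 2*F*m + G*l = -7/24, EG - F^2 = 49/36, so H = (-3/28)/sqrt(1/4)


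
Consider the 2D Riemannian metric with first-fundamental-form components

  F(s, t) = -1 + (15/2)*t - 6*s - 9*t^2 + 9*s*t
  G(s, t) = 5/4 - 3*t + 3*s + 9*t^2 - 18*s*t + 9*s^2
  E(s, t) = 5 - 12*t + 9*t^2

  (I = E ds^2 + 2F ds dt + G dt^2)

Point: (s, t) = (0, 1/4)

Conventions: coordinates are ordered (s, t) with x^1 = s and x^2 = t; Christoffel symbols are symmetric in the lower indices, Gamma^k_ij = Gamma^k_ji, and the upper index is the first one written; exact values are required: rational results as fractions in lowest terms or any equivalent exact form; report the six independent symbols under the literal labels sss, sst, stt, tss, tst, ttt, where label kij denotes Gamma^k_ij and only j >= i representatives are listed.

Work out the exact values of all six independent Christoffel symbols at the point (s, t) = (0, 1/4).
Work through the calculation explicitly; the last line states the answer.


E = 41/16, F = 5/16, G = 17/16 at the point
E_s = 0, E_t = -15/2, F_s = -15/4, F_t = 3, G_s = -3/2, G_t = 3/2
EG - F^2 = 21/8;  g^inv = (8/21) * [[17/16, -5/16], [-5/16, 41/16]]
first-kind symbols [ij,l] = (1/2)(d_i g_jl + d_j g_il - d_l g_ij): [ss,s] = E_s/2 = 0, [ss,t] = F_s - E_t/2 = 0, [st,s] = E_t/2 = -15/4, [st,t] = G_s/2 = -3/4, [tt,s] = F_t - G_s/2 = 15/4, [tt,t] = G_t/2 = 3/4
Gamma^s_ij = (G*[ij,s] - F*[ij,t])/(EG - F^2), Gamma^t_ij = (E*[ij,t] - F*[ij,s])/(EG - F^2)

Answer: Gamma_sss = 0, Gamma_sst = -10/7, Gamma_stt = 10/7, Gamma_tss = 0, Gamma_tst = -2/7, Gamma_ttt = 2/7


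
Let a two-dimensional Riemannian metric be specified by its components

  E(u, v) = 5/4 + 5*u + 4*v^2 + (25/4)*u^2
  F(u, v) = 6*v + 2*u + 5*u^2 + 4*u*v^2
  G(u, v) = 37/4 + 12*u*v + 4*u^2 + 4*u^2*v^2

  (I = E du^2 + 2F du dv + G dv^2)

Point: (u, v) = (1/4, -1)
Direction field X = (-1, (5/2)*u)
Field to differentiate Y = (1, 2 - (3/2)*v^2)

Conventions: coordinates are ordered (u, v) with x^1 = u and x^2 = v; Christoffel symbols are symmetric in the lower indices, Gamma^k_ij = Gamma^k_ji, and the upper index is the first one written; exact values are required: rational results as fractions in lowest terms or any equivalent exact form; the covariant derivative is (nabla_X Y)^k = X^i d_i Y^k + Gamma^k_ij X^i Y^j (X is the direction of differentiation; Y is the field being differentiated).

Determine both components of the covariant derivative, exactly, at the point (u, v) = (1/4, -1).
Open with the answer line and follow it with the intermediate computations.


Answer: (nabla_X Y)^u = -68325/29672, (nabla_X Y)^v = -168723/118688

E = 441/64, F = -67/16, G = 27/4 at the point
E_u = 65/8, E_v = -8, F_u = 17/2, F_v = 4, G_u = -8, G_v = 5/2
EG - F^2 = 3709/128;  g^inv = (128/3709) * [[27/4, 67/16], [67/16, 441/64]]
first-kind symbols [ij,l] = (1/2)(d_i g_jl + d_j g_il - d_l g_ij): [uu,u] = E_u/2 = 65/16, [uu,v] = F_u - E_v/2 = 25/2, [uv,u] = E_v/2 = -4, [uv,v] = G_u/2 = -4, [vv,u] = F_v - G_u/2 = 8, [vv,v] = G_v/2 = 5/4
Gamma^u_ij = (G*[ij,u] - F*[ij,v])/(EG - F^2), Gamma^v_ij = (E*[ij,v] - F*[ij,u])/(EG - F^2)
Gamma_uuu = 10210/3709, Gamma_uuv = -5600/3709, Gamma_uvv = 7582/3709, Gamma_vuu = 26405/7418, Gamma_vuv = -5672/3709, Gamma_vvv = 10781/7418
X = (-1, 5/8), Y = (1, 1/2) at the point


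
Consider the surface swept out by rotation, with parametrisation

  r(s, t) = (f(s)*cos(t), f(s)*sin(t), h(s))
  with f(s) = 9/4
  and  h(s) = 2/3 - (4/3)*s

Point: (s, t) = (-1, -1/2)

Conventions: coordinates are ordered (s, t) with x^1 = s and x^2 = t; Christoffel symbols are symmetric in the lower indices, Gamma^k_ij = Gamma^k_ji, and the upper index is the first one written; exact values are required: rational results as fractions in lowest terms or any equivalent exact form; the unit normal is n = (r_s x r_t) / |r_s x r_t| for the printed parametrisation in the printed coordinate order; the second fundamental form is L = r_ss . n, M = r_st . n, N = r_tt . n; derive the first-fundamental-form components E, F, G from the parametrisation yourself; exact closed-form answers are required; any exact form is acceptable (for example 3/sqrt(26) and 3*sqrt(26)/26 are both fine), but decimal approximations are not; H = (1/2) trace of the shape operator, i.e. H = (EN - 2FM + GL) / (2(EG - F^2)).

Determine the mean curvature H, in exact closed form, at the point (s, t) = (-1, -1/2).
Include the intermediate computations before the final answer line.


f = 9/4, f' = 0, f'' = 0, h' = -4/3, h'' = 0
E = 16/9, F = 0, G = 81/16; answer radicand W^2 = 16/9
unnormalised second-form numerators: l = 0, m = 0, n = -3; L = l/sqrt(16/9), and similarly M = m/sqrt(W^2), N = n/sqrt(W^2)
H = (E*n - 2*F*m + G*l) / (2*(EG - F^2)*sqrt(W^2)); E*n - 2*F*m + G*l = -16/3, EG - F^2 = 9, so H = (-8/27)/sqrt(16/9)

Answer: H = -2/9


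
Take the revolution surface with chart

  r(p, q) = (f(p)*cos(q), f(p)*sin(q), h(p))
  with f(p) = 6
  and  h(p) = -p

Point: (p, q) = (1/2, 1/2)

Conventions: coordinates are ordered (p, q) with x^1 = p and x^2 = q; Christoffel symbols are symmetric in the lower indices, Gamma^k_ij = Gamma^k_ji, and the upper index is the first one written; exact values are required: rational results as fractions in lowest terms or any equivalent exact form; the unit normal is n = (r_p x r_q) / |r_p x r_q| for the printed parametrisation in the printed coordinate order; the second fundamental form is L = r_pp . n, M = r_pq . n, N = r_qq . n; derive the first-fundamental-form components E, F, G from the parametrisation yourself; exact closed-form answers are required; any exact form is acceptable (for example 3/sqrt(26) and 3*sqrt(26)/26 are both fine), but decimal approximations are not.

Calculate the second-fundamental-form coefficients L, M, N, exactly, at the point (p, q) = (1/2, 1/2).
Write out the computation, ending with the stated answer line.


f = 6, f' = 0, f'' = 0, h' = -1, h'' = 0
E = 1, F = 0, G = 36; answer radicand W^2 = 1
unnormalised second-form numerators: l = 0, m = 0, n = -6; L = l/sqrt(1), and similarly M = m/sqrt(W^2), N = n/sqrt(W^2)

Answer: L = 0, M = 0, N = -6


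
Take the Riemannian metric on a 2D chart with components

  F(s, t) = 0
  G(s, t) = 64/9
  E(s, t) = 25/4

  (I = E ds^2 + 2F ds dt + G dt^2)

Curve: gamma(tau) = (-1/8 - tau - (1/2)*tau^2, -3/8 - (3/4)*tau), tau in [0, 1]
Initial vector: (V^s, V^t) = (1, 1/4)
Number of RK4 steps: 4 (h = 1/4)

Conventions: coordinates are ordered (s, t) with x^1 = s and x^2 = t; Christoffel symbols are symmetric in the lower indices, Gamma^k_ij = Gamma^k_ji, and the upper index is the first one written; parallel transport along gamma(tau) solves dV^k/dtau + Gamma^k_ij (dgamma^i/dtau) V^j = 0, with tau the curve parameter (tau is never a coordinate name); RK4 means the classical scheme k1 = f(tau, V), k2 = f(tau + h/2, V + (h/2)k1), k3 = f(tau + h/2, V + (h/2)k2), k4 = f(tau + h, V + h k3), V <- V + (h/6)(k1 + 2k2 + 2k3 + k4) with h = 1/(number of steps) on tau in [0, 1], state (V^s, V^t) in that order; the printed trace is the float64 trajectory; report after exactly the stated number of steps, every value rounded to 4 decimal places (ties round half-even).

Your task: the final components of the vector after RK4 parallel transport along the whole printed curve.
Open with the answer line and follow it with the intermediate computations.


Answer: V^s = 1.0000, V^t = 0.2500

gamma'(tau) = (-1 - tau, -3/4); f(tau, V)^k = -Gamma^k_ij(gamma(tau)) gamma'^i(tau) V^j; h = 1/4; intermediate values shown to 6 dp
curve data and Christoffel symbols at the stage parameters:
  tau = 0.000000: gamma = (-0.125000, -0.375000), gamma' = (-1.000000, -0.750000); Gamma_sss = 0.000000, Gamma_sst = 0.000000, Gamma_stt = 0.000000, Gamma_tss = 0.000000, Gamma_tst = 0.000000, Gamma_ttt = 0.000000
  tau = 0.125000: gamma = (-0.257812, -0.468750), gamma' = (-1.125000, -0.750000); Gamma_sss = 0.000000, Gamma_sst = 0.000000, Gamma_stt = 0.000000, Gamma_tss = 0.000000, Gamma_tst = 0.000000, Gamma_ttt = 0.000000
  tau = 0.250000: gamma = (-0.406250, -0.562500), gamma' = (-1.250000, -0.750000); Gamma_sss = 0.000000, Gamma_sst = 0.000000, Gamma_stt = 0.000000, Gamma_tss = 0.000000, Gamma_tst = 0.000000, Gamma_ttt = 0.000000
  tau = 0.375000: gamma = (-0.570312, -0.656250), gamma' = (-1.375000, -0.750000); Gamma_sss = 0.000000, Gamma_sst = 0.000000, Gamma_stt = 0.000000, Gamma_tss = 0.000000, Gamma_tst = 0.000000, Gamma_ttt = 0.000000
  tau = 0.500000: gamma = (-0.750000, -0.750000), gamma' = (-1.500000, -0.750000); Gamma_sss = 0.000000, Gamma_sst = 0.000000, Gamma_stt = 0.000000, Gamma_tss = 0.000000, Gamma_tst = 0.000000, Gamma_ttt = 0.000000
  tau = 0.625000: gamma = (-0.945312, -0.843750), gamma' = (-1.625000, -0.750000); Gamma_sss = 0.000000, Gamma_sst = 0.000000, Gamma_stt = 0.000000, Gamma_tss = 0.000000, Gamma_tst = 0.000000, Gamma_ttt = 0.000000
  tau = 0.750000: gamma = (-1.156250, -0.937500), gamma' = (-1.750000, -0.750000); Gamma_sss = 0.000000, Gamma_sst = 0.000000, Gamma_stt = 0.000000, Gamma_tss = 0.000000, Gamma_tst = 0.000000, Gamma_ttt = 0.000000
  tau = 0.875000: gamma = (-1.382812, -1.031250), gamma' = (-1.875000, -0.750000); Gamma_sss = 0.000000, Gamma_sst = 0.000000, Gamma_stt = 0.000000, Gamma_tss = 0.000000, Gamma_tst = 0.000000, Gamma_ttt = 0.000000
  tau = 1.000000: gamma = (-1.625000, -1.125000), gamma' = (-2.000000, -0.750000); Gamma_sss = 0.000000, Gamma_sst = 0.000000, Gamma_stt = 0.000000, Gamma_tss = 0.000000, Gamma_tst = 0.000000, Gamma_ttt = 0.000000
step 0: V^s = 1.0000, V^t = 0.2500
step 1: k1 = (0.000000, 0.000000), k2 = (0.000000, 0.000000), k3 = (0.000000, 0.000000), k4 = (0.000000, 0.000000); V <- V + (h/6)(k1 + 2k2 + 2k3 + k4): V^s = 1.0000, V^t = 0.2500
step 2: k1 = (0.000000, 0.000000), k2 = (0.000000, 0.000000), k3 = (0.000000, 0.000000), k4 = (0.000000, 0.000000); V <- V + (h/6)(k1 + 2k2 + 2k3 + k4): V^s = 1.0000, V^t = 0.2500
step 3: k1 = (0.000000, 0.000000), k2 = (0.000000, 0.000000), k3 = (0.000000, 0.000000), k4 = (0.000000, 0.000000); V <- V + (h/6)(k1 + 2k2 + 2k3 + k4): V^s = 1.0000, V^t = 0.2500
step 4: k1 = (0.000000, 0.000000), k2 = (0.000000, 0.000000), k3 = (0.000000, 0.000000), k4 = (0.000000, 0.000000); V <- V + (h/6)(k1 + 2k2 + 2k3 + k4): V^s = 1.0000, V^t = 0.2500


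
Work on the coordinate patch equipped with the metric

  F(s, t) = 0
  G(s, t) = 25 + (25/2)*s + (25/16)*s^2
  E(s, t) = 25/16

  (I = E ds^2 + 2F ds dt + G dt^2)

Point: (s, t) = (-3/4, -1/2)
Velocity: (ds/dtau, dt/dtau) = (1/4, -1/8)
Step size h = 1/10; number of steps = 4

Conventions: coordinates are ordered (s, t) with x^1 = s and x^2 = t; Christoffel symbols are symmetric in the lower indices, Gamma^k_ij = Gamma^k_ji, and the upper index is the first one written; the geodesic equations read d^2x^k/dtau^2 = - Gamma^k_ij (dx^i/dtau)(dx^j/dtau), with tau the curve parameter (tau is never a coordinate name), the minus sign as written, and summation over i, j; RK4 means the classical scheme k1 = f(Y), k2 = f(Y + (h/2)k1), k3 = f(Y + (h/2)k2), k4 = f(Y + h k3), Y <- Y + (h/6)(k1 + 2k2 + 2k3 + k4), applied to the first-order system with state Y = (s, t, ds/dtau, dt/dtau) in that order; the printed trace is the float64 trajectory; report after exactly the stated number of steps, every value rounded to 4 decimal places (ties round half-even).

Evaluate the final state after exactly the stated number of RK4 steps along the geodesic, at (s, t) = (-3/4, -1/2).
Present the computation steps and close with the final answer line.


f(Y) = (ds/dtau, dt/dtau, -Gamma^s_ij Y'^i Y'^j, -Gamma^t_ij Y'^i Y'^j) with the Gammas evaluated at the stage position; h = 0.100000; intermediate values shown to 6 dp
step 0: s = -0.7500, t = -0.5000, ds/dtau = 0.2500, dt/dtau = -0.1250
step 1:
  k1: at (s, t) = (-0.750000, -0.500000), (ds/dtau, dt/dtau) = (0.250000, -0.125000); Gamma_sss = 0.000000, Gamma_sst = 0.000000, Gamma_stt = -3.250000, Gamma_tss = 0.000000, Gamma_tst = 0.307692, Gamma_ttt = 0.000000; k1 = (0.250000, -0.125000, 0.050781, 0.019231)
  k2: at (s, t) = (-0.737500, -0.506250), (ds/dtau, dt/dtau) = (0.252539, -0.124038); Gamma_sss = 0.000000, Gamma_sst = 0.000000, Gamma_stt = -3.262500, Gamma_tss = 0.000000, Gamma_tst = 0.306513, Gamma_ttt = 0.000000; k2 = (0.252539, -0.124038, 0.050195, 0.019203)
  k3: at (s, t) = (-0.737373, -0.506202), (ds/dtau, dt/dtau) = (0.252510, -0.124040); Gamma_sss = 0.000000, Gamma_sst = 0.000000, Gamma_stt = -3.262627, Gamma_tss = 0.000000, Gamma_tst = 0.306501, Gamma_ttt = 0.000000; k3 = (0.252510, -0.124040, 0.050198, 0.019200)
  k4: at (s, t) = (-0.724749, -0.512404), (ds/dtau, dt/dtau) = (0.255020, -0.123080); Gamma_sss = 0.000000, Gamma_sst = 0.000000, Gamma_stt = -3.275251, Gamma_tss = 0.000000, Gamma_tst = 0.305320, Gamma_ttt = 0.000000; k4 = (0.255020, -0.123080, 0.049616, 0.019167)
  Y <- Y + (h/6)(k1 + 2k2 + 2k3 + k4): s = -0.7247, t = -0.5124, ds/dtau = 0.2550, dt/dtau = -0.1231
step 2:
  k1: at (s, t) = (-0.724748, -0.512404), (ds/dtau, dt/dtau) = (0.255020, -0.123080); Gamma_sss = 0.000000, Gamma_sst = 0.000000, Gamma_stt = -3.275252, Gamma_tss = 0.000000, Gamma_tst = 0.305320, Gamma_ttt = 0.000000; k1 = (0.255020, -0.123080, 0.049616, 0.019167)
  k2: at (s, t) = (-0.711997, -0.518558), (ds/dtau, dt/dtau) = (0.257501, -0.122122); Gamma_sss = 0.000000, Gamma_sst = 0.000000, Gamma_stt = -3.288003, Gamma_tss = 0.000000, Gamma_tst = 0.304136, Gamma_ttt = 0.000000; k2 = (0.257501, -0.122122, 0.049036, 0.019128)
  k3: at (s, t) = (-0.711873, -0.518510), (ds/dtau, dt/dtau) = (0.257472, -0.122124); Gamma_sss = 0.000000, Gamma_sst = 0.000000, Gamma_stt = -3.288127, Gamma_tss = 0.000000, Gamma_tst = 0.304125, Gamma_ttt = 0.000000; k3 = (0.257472, -0.122124, 0.049040, 0.019125)
  k4: at (s, t) = (-0.699001, -0.524616), (ds/dtau, dt/dtau) = (0.259924, -0.121167); Gamma_sss = 0.000000, Gamma_sst = 0.000000, Gamma_stt = -3.300999, Gamma_tss = 0.000000, Gamma_tst = 0.302939, Gamma_ttt = 0.000000; k4 = (0.259924, -0.121167, 0.048464, 0.019082)
  Y <- Y + (h/6)(k1 + 2k2 + 2k3 + k4): s = -0.6990, t = -0.5246, ds/dtau = 0.2599, dt/dtau = -0.1212
step 3:
  k1: at (s, t) = (-0.699000, -0.524616), (ds/dtau, dt/dtau) = (0.259924, -0.121167); Gamma_sss = 0.000000, Gamma_sst = 0.000000, Gamma_stt = -3.301000, Gamma_tss = 0.000000, Gamma_tst = 0.302938, Gamma_ttt = 0.000000; k1 = (0.259924, -0.121167, 0.048464, 0.019082)
  k2: at (s, t) = (-0.686004, -0.530675), (ds/dtau, dt/dtau) = (0.262347, -0.120213); Gamma_sss = 0.000000, Gamma_sst = 0.000000, Gamma_stt = -3.313996, Gamma_tss = 0.000000, Gamma_tst = 0.301750, Gamma_ttt = 0.000000; k2 = (0.262347, -0.120213, 0.047891, 0.019033)
  k3: at (s, t) = (-0.685883, -0.530627), (ds/dtau, dt/dtau) = (0.262318, -0.120216); Gamma_sss = 0.000000, Gamma_sst = 0.000000, Gamma_stt = -3.314117, Gamma_tss = 0.000000, Gamma_tst = 0.301739, Gamma_ttt = 0.000000; k3 = (0.262318, -0.120216, 0.047895, 0.019031)
  k4: at (s, t) = (-0.672768, -0.536638), (ds/dtau, dt/dtau) = (0.264713, -0.119264); Gamma_sss = 0.000000, Gamma_sst = 0.000000, Gamma_stt = -3.327232, Gamma_tss = 0.000000, Gamma_tst = 0.300550, Gamma_ttt = 0.000000; k4 = (0.264713, -0.119264, 0.047326, 0.018977)
  Y <- Y + (h/6)(k1 + 2k2 + 2k3 + k4): s = -0.6728, t = -0.5366, ds/dtau = 0.2647, dt/dtau = -0.1193
step 4:
  k1: at (s, t) = (-0.672767, -0.536638), (ds/dtau, dt/dtau) = (0.264713, -0.119264); Gamma_sss = 0.000000, Gamma_sst = 0.000000, Gamma_stt = -3.327233, Gamma_tss = 0.000000, Gamma_tst = 0.300550, Gamma_ttt = 0.000000; k1 = (0.264713, -0.119264, 0.047326, 0.018977)
  k2: at (s, t) = (-0.659531, -0.542601), (ds/dtau, dt/dtau) = (0.267079, -0.118315); Gamma_sss = 0.000000, Gamma_sst = 0.000000, Gamma_stt = -3.340469, Gamma_tss = 0.000000, Gamma_tst = 0.299359, Gamma_ttt = 0.000000; k2 = (0.267079, -0.118315, 0.046762, 0.018919)
  k3: at (s, t) = (-0.659413, -0.542554), (ds/dtau, dt/dtau) = (0.267051, -0.118318); Gamma_sss = 0.000000, Gamma_sst = 0.000000, Gamma_stt = -3.340587, Gamma_tss = 0.000000, Gamma_tst = 0.299349, Gamma_ttt = 0.000000; k3 = (0.267051, -0.118318, 0.046766, 0.018917)
  k4: at (s, t) = (-0.646062, -0.548470), (ds/dtau, dt/dtau) = (0.269390, -0.117373); Gamma_sss = 0.000000, Gamma_sst = 0.000000, Gamma_stt = -3.353938, Gamma_tss = 0.000000, Gamma_tst = 0.298157, Gamma_ttt = 0.000000; k4 = (0.269390, -0.117373, 0.046205, 0.018855)
  Y <- Y + (h/6)(k1 + 2k2 + 2k3 + k4): s = -0.6461, t = -0.5485, ds/dtau = 0.2694, dt/dtau = -0.1174

Answer: s = -0.6461, t = -0.5485, ds/dtau = 0.2694, dt/dtau = -0.1174


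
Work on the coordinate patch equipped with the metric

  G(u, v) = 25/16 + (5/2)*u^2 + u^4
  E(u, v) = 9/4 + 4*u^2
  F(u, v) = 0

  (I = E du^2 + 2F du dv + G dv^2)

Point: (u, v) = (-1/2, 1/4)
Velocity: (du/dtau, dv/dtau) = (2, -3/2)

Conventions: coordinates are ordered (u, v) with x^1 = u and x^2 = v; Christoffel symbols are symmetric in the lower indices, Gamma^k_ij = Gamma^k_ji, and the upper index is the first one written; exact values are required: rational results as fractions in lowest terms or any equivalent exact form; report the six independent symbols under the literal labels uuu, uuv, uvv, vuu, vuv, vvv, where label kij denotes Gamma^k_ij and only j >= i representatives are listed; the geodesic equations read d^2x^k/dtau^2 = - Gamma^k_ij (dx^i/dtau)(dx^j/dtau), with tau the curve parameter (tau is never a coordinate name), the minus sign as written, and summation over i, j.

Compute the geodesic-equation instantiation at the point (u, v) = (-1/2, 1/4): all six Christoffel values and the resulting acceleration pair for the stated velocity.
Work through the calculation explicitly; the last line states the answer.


E = 13/4, F = 0, G = 9/4 at the point
E_u = -4, E_v = 0, F_u = 0, F_v = 0, G_u = -3, G_v = 0
EG - F^2 = 117/16;  g^inv = (16/117) * [[9/4, 0], [0, 13/4]]
first-kind symbols [ij,l] = (1/2)(d_i g_jl + d_j g_il - d_l g_ij): [uu,u] = E_u/2 = -2, [uu,v] = F_u - E_v/2 = 0, [uv,u] = E_v/2 = 0, [uv,v] = G_u/2 = -3/2, [vv,u] = F_v - G_u/2 = 3/2, [vv,v] = G_v/2 = 0
Gamma^u_ij = (G*[ij,u] - F*[ij,v])/(EG - F^2), Gamma^v_ij = (E*[ij,v] - F*[ij,u])/(EG - F^2)
Gamma_uuu = -8/13, Gamma_uuv = 0, Gamma_uvv = 6/13, Gamma_vuu = 0, Gamma_vuv = -2/3, Gamma_vvv = 0
d^2u/dtau^2 = -(Gamma_uuu*(2)^2 + 2*Gamma_uuv*(2)*(-3/2) + Gamma_uvv*(-3/2)^2) = 37/26
d^2v/dtau^2 = -(Gamma_vuu*(2)^2 + 2*Gamma_vuv*(2)*(-3/2) + Gamma_vvv*(-3/2)^2) = -4

Answer: Gamma_uuu = -8/13, Gamma_uuv = 0, Gamma_uvv = 6/13, Gamma_vuu = 0, Gamma_vuv = -2/3, Gamma_vvv = 0; accelerations (d^2u/dtau^2, d^2v/dtau^2) = (37/26, -4)


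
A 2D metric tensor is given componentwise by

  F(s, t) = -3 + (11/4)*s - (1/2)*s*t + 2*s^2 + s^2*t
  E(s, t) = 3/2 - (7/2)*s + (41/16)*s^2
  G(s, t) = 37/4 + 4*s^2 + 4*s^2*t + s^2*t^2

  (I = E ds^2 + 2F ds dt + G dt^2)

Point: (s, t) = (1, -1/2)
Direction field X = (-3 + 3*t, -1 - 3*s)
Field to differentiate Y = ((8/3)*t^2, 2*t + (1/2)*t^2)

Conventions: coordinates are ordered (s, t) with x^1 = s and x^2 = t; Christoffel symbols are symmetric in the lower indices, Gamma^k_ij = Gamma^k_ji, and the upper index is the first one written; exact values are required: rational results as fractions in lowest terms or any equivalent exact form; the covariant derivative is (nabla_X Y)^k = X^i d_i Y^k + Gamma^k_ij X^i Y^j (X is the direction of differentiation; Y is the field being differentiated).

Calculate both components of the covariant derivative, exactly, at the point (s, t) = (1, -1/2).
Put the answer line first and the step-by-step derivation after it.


Answer: (nabla_X Y)^s = -989/108, (nabla_X Y)^t = -1231/288

E = 9/16, F = 3/2, G = 23/2 at the point
E_s = 13/8, E_t = 0, F_s = 6, F_t = 1/2, G_s = 9/2, G_t = 3
EG - F^2 = 135/32;  g^inv = (32/135) * [[23/2, -3/2], [-3/2, 9/16]]
first-kind symbols [ij,l] = (1/2)(d_i g_jl + d_j g_il - d_l g_ij): [ss,s] = E_s/2 = 13/16, [ss,t] = F_s - E_t/2 = 6, [st,s] = E_t/2 = 0, [st,t] = G_s/2 = 9/4, [tt,s] = F_t - G_s/2 = -7/4, [tt,t] = G_t/2 = 3/2
Gamma^s_ij = (G*[ij,s] - F*[ij,t])/(EG - F^2), Gamma^t_ij = (E*[ij,t] - F*[ij,s])/(EG - F^2)
Gamma_sss = 11/135, Gamma_sst = -4/5, Gamma_stt = -716/135, Gamma_tss = 23/45, Gamma_tst = 3/10, Gamma_ttt = 37/45
X = (-9/2, -4), Y = (2/3, -7/8) at the point


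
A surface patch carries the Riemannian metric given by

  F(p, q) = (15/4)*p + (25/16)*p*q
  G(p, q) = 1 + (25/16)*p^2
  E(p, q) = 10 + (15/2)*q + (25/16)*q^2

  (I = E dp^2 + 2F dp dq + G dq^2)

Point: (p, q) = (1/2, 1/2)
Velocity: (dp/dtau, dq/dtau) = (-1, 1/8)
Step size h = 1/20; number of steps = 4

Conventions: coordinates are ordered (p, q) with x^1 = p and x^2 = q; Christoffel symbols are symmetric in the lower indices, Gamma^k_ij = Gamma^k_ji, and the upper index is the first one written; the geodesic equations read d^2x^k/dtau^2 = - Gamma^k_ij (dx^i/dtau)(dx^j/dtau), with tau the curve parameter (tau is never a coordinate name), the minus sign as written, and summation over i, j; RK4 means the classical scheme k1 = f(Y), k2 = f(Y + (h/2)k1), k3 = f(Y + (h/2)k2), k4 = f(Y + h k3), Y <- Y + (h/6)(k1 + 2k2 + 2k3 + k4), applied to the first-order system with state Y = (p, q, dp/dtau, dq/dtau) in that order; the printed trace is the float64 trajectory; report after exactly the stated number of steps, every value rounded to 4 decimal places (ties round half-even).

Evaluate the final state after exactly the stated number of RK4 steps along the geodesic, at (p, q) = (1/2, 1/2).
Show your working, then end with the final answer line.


f(Y) = (dp/dtau, dq/dtau, -Gamma^p_ij Y'^i Y'^j, -Gamma^q_ij Y'^i Y'^j) with the Gammas evaluated at the stage position; h = 0.050000; intermediate values shown to 6 dp
step 0: p = 0.5000, q = 0.5000, dp/dtau = -1.0000, dq/dtau = 0.1250
step 1:
  k1: at (p, q) = (0.500000, 0.500000), (dp/dtau, dq/dtau) = (-1.000000, 0.125000); Gamma_ppp = 0.000000, Gamma_ppq = 0.311828, Gamma_pqq = 0.000000, Gamma_qpp = 0.000000, Gamma_qpq = 0.053763, Gamma_qqq = 0.000000; k1 = (-1.000000, 0.125000, 0.077957, 0.013441)
  k2: at (p, q) = (0.475000, 0.503125), (dp/dtau, dq/dtau) = (-0.998051, 0.125336); Gamma_ppp = 0.000000, Gamma_ppq = 0.312374, Gamma_pqq = 0.000000, Gamma_qpp = 0.000000, Gamma_qpq = 0.051110, Gamma_qqq = 0.000000; k2 = (-0.998051, 0.125336, 0.078151, 0.012787)
  k3: at (p, q) = (0.475049, 0.503133), (dp/dtau, dq/dtau) = (-0.998046, 0.125320); Gamma_ppp = 0.000000, Gamma_ppq = 0.312371, Gamma_pqq = 0.000000, Gamma_qpp = 0.000000, Gamma_qpq = 0.051114, Gamma_qqq = 0.000000; k3 = (-0.998046, 0.125320, 0.078140, 0.012786)
  k4: at (p, q) = (0.450098, 0.506266), (dp/dtau, dq/dtau) = (-0.996093, 0.125639); Gamma_ppp = 0.000000, Gamma_ppq = 0.312873, Gamma_pqq = 0.000000, Gamma_qpp = 0.000000, Gamma_qpq = 0.048455, Gamma_qqq = 0.000000; k4 = (-0.996093, 0.125639, 0.078311, 0.012128)
  Y <- Y + (h/6)(k1 + 2k2 + 2k3 + k4): p = 0.4501, q = 0.5063, dp/dtau = -0.9961, dq/dtau = 0.1256
step 2:
  k1: at (p, q) = (0.450098, 0.506266), (dp/dtau, dq/dtau) = (-0.996093, 0.125639); Gamma_ppp = 0.000000, Gamma_ppq = 0.312873, Gamma_pqq = 0.000000, Gamma_qpp = 0.000000, Gamma_qpq = 0.048455, Gamma_qqq = 0.000000; k1 = (-0.996093, 0.125639, 0.078311, 0.012128)
  k2: at (p, q) = (0.425195, 0.509407), (dp/dtau, dq/dtau) = (-0.994135, 0.125942); Gamma_ppp = 0.000000, Gamma_ppq = 0.313330, Gamma_pqq = 0.000000, Gamma_qpp = 0.000000, Gamma_qpq = 0.045792, Gamma_qqq = 0.000000; k2 = (-0.994135, 0.125942, 0.078460, 0.011467)
  k3: at (p, q) = (0.425244, 0.509415), (dp/dtau, dq/dtau) = (-0.994131, 0.125926); Gamma_ppp = 0.000000, Gamma_ppq = 0.313328, Gamma_pqq = 0.000000, Gamma_qpp = 0.000000, Gamma_qpq = 0.045796, Gamma_qqq = 0.000000; k3 = (-0.994131, 0.125926, 0.078449, 0.011466)
  k4: at (p, q) = (0.400391, 0.512563), (dp/dtau, dq/dtau) = (-0.992170, 0.126213); Gamma_ppp = 0.000000, Gamma_ppq = 0.313741, Gamma_pqq = 0.000000, Gamma_qpp = 0.000000, Gamma_qpq = 0.043130, Gamma_qqq = 0.000000; k4 = (-0.992170, 0.126213, 0.078576, 0.010802)
  Y <- Y + (h/6)(k1 + 2k2 + 2k3 + k4): p = 0.4004, q = 0.5126, dp/dtau = -0.9922, dq/dtau = 0.1262
step 3:
  k1: at (p, q) = (0.400391, 0.512563), (dp/dtau, dq/dtau) = (-0.992170, 0.126213); Gamma_ppp = 0.000000, Gamma_ppq = 0.313741, Gamma_pqq = 0.000000, Gamma_qpp = 0.000000, Gamma_qpq = 0.043130, Gamma_qqq = 0.000000; k1 = (-0.992170, 0.126213, 0.078576, 0.010802)
  k2: at (p, q) = (0.375587, 0.515718), (dp/dtau, dq/dtau) = (-0.990206, 0.126483); Gamma_ppp = 0.000000, Gamma_ppq = 0.314110, Gamma_pqq = 0.000000, Gamma_qpp = 0.000000, Gamma_qpq = 0.040462, Gamma_qqq = 0.000000; k2 = (-0.990206, 0.126483, 0.078681, 0.010135)
  k3: at (p, q) = (0.375636, 0.515725), (dp/dtau, dq/dtau) = (-0.990203, 0.126466); Gamma_ppp = 0.000000, Gamma_ppq = 0.314108, Gamma_pqq = 0.000000, Gamma_qpp = 0.000000, Gamma_qpq = 0.040467, Gamma_qqq = 0.000000; k3 = (-0.990203, 0.126466, 0.078670, 0.010135)
  k4: at (p, q) = (0.350881, 0.518886), (dp/dtau, dq/dtau) = (-0.988237, 0.126719); Gamma_ppp = 0.000000, Gamma_ppq = 0.314433, Gamma_pqq = 0.000000, Gamma_qpp = 0.000000, Gamma_qpq = 0.037798, Gamma_qqq = 0.000000; k4 = (-0.988237, 0.126719, 0.078752, 0.009467)
  Y <- Y + (h/6)(k1 + 2k2 + 2k3 + k4): p = 0.3509, q = 0.5189, dp/dtau = -0.9882, dq/dtau = 0.1267
step 4:
  k1: at (p, q) = (0.350881, 0.518886), (dp/dtau, dq/dtau) = (-0.988237, 0.126719); Gamma_ppp = 0.000000, Gamma_ppq = 0.314433, Gamma_pqq = 0.000000, Gamma_qpp = 0.000000, Gamma_qpq = 0.037798, Gamma_qqq = 0.000000; k1 = (-0.988237, 0.126719, 0.078752, 0.009467)
  k2: at (p, q) = (0.326175, 0.522054), (dp/dtau, dq/dtau) = (-0.986268, 0.126956); Gamma_ppp = 0.000000, Gamma_ppq = 0.314714, Gamma_pqq = 0.000000, Gamma_qpp = 0.000000, Gamma_qpq = 0.035130, Gamma_qqq = 0.000000; k2 = (-0.986268, 0.126956, 0.078812, 0.008797)
  k3: at (p, q) = (0.326224, 0.522060), (dp/dtau, dq/dtau) = (-0.986266, 0.126939); Gamma_ppp = 0.000000, Gamma_ppq = 0.314712, Gamma_pqq = 0.000000, Gamma_qpp = 0.000000, Gamma_qpq = 0.035135, Gamma_qqq = 0.000000; k3 = (-0.986266, 0.126939, 0.078801, 0.008798)
  k4: at (p, q) = (0.301567, 0.525233), (dp/dtau, dq/dtau) = (-0.984297, 0.127159); Gamma_ppp = 0.000000, Gamma_ppq = 0.314950, Gamma_pqq = 0.000000, Gamma_qpp = 0.000000, Gamma_qpq = 0.032469, Gamma_qqq = 0.000000; k4 = (-0.984297, 0.127159, 0.078840, 0.008128)
  Y <- Y + (h/6)(k1 + 2k2 + 2k3 + k4): p = 0.3016, q = 0.5252, dp/dtau = -0.9843, dq/dtau = 0.1272

Answer: p = 0.3016, q = 0.5252, dp/dtau = -0.9843, dq/dtau = 0.1272
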